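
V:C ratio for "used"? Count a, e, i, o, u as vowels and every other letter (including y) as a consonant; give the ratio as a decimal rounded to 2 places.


Word: "used"
Vowels (a,e,i,o,u): 2
Consonants: 2
Ratio = 2/2
= 1.00


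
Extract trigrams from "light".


Word: "light" (length 5)
Number of trigrams = 5 - 3 + 1 = 3
  Position 0: "lig"
  Position 1: "igh"
  Position 2: "ght"
Trigrams = "lig", "igh", "ght"


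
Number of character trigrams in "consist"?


Word: "consist" (length 7)
Number of 3-grams = length - 3 + 1 = 7 - 3 + 1
= 5


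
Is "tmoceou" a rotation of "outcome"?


Word: "outcome", Candidate: "tmoceou"
Method: check if candidate is substring of word+word
"outcomeoutcome" contains "tmoceou"? No
Is rotation = No


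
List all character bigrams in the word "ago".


Word: "ago" (length 3)
Number of bigrams = 3 - 2 + 1 = 2
  Position 0: "ag"
  Position 1: "go"
Bigrams = "ag", "go"


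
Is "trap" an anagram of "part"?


Word 1: "part" → sorted: aprt
Word 2: "trap" → sorted: aprt
Same letters? aprt == aprt
Anagram = Yes


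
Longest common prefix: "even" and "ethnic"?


Word 1: "even"
Word 2: "ethnic"
Comparing from start:
  Pos 0: 'e' == 'e'
  Pos 1: 'v' != 't' (stop)
LCP = "e" (length 1)


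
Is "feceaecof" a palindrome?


Word: "feceaecof"
Reversed: "foceaecef"
Forward == Backward? feceaecof != foceaecef
Palindrome = No


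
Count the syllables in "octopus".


Word: "octopus"
Syllable breakdown: oc · to · pus
Counting: 3 parts
= 3 syllables


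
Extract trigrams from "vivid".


Word: "vivid" (length 5)
Number of trigrams = 5 - 3 + 1 = 3
  Position 0: "viv"
  Position 1: "ivi"
  Position 2: "vid"
Trigrams = "viv", "ivi", "vid"


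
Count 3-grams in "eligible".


Word: "eligible" (length 8)
Number of 3-grams = length - 3 + 1 = 8 - 3 + 1
= 6


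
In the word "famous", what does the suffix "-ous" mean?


Suffix: -ous
Example: famous = fame + -ous, with a spelling change
Meaning = having quality of


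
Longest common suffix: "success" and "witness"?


Word 1: "success"
Word 2: "witness"
Comparing from end:
  Pos -1: 's' == 's'
  Pos -2: 's' == 's'
  Pos -3: 'e' == 'e'
  Pos -4: 'c' != 'n' (stop)
LCS = "ess" (length 3)


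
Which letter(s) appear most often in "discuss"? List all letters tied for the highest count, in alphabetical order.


Word: "discuss"
Letter counts:
  'c': 1
  'd': 1
  'i': 1
  's': 3
  'u': 1
Maximum count = 3
Most frequent = 's' (3 times each)


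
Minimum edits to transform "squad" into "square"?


Word 1: "squad" (length 5)
Word 2: "square" (length 6)
One optimal edit sequence (insert/delete/substitute each cost 1):
  1. keep 's'
  2. keep 'q'
  3. keep 'u'
  4. keep 'a'
  5. insert 'r'  (+1)
  6. substitute 'd' -> 'e'  (+1)
Total edit operations: 2
Edit distance = 2


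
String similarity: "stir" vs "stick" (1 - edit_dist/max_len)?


Word 1: "stir" (length 4)
Word 2: "stick" (length 5)
One optimal edit sequence:
  1. keep 's'
  2. keep 't'
  3. keep 'i'
  4. insert 'c'  (+1)
  5. substitute 'r' -> 'k'  (+1)
Edit distance = 2
Max length = max(4, 5) = 5
Similarity = 1 - 2/5
= 0.6000


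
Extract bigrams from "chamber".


Word: "chamber" (length 7)
Number of bigrams = 7 - 2 + 1 = 6
  Position 0: "ch"
  Position 1: "ha"
  Position 2: "am"
  Position 3: "mb"
  Position 4: "be"
  Position 5: "er"
Bigrams = "ch", "ha", "am", "mb", "be", "er"


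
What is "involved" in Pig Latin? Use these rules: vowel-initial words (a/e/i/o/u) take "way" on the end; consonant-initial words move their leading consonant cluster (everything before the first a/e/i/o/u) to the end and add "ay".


Word: "involved"
Starts with vowel → add 'way'
Pig Latin = "involvedway"


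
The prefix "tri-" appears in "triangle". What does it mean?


Prefix: tri-
Example: triangle (tri- + angle)
Meaning = three


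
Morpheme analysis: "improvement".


Word: "improvement"
Morphemes: improve / -ment
Each morpheme carries meaning
= 2 morphemes


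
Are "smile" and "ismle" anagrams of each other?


Word 1: "smile" → sorted: eilms
Word 2: "ismle" → sorted: eilms
Same letters? eilms == eilms
Anagram = Yes


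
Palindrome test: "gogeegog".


Word: "gogeegog"
Reversed: "gogeegog"
Forward == Backward? gogeegog == gogeegog
Palindrome = Yes


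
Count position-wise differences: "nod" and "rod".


Comparing character by character (same length = 3):
  Pos 0: 'n' vs 'r' !=
  Pos 1: 'o' vs 'o' =
  Pos 2: 'd' vs 'd' =
Hamming distance = 1


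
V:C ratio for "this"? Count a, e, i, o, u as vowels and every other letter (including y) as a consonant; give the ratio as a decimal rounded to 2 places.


Word: "this"
Vowels (a,e,i,o,u): 1
Consonants: 3
Ratio = 1/3
= 0.33


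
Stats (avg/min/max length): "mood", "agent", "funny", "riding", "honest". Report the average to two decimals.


Lengths: "mood"=4, "agent"=5, "funny"=5, "riding"=6, "honest"=6
Sum = 26, Count = 5
Average = 26/5 = 5.20
= avg=5.20, min=4, max=6


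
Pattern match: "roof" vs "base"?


Pattern of "roof": [0, 1, 1, 2]
Pattern of "base": [0, 1, 2, 3]
Patterns do not match
Same pattern = No


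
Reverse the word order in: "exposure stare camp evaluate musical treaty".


Original: "exposure stare camp evaluate musical treaty"
Words (1..n): exposure | stare | camp | evaluate | musical | treaty
Reversed (n..1): treaty | musical | evaluate | camp | stare | exposure
Result = "treaty musical evaluate camp stare exposure"


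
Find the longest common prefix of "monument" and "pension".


Word 1: "monument"
Word 2: "pension"
Comparing from start:
  Pos 0: 'm' != 'p' (stop)
LCP = "" (length 0)


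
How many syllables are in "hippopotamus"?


Word: "hippopotamus"
Syllable breakdown: hip · po · pot · a · mus
Counting: 5 parts
= 5 syllables


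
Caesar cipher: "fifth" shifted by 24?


Word: "fifth"
Shift: 24
Each letter → (letter + shift) mod 26:
  'f' (5) + 24 = 3 → 'd'
  'i' (8) + 24 = 6 → 'g'
  'f' (5) + 24 = 3 → 'd'
  't' (19) + 24 = 17 → 'r'
  'h' (7) + 24 = 5 → 'f'
Result = "dgdrf"


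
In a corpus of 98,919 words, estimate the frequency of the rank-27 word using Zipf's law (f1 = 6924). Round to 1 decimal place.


Zipf's law: f(r) = f(1) / r
f(1) = 6924
f(27) = 6924 / 27
= 256.4 occurrences


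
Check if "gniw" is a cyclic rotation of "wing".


Word: "wing", Candidate: "gniw"
Method: check if candidate is substring of word+word
"wingwing" contains "gniw"? No
Is rotation = No


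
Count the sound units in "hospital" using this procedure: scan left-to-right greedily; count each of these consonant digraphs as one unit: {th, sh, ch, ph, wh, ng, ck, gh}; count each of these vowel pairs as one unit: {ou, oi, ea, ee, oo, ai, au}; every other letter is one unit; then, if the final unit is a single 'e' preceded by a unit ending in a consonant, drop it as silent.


Word: "hospital" (8 letters)
Left-to-right scan:
  1. 'h' (letter)
  2. 'o' (letter)
  3. 's' (letter)
  4. 'p' (letter)
  5. 'i' (letter)
  6. 't' (letter)
  7. 'a' (letter)
  8. 'l' (letter)
Units from scan: 8
Sound units = 8 units


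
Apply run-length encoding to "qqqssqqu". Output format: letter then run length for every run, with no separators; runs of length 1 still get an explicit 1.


String: "qqqssqqu"
Scanning for consecutive runs:
  'q' x 3
  's' x 2
  'q' x 2
  'u' x 1
RLE = "q3s2q2u1"


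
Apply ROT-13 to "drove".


Word: "drove"
Shift: 13
Each letter → (letter + shift) mod 26:
  'd' (3) + 13 = 16 → 'q'
  'r' (17) + 13 = 4 → 'e'
  'o' (14) + 13 = 1 → 'b'
  'v' (21) + 13 = 8 → 'i'
  'e' (4) + 13 = 17 → 'r'
Result = "qebir"


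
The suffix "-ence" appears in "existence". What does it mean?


Suffix: -ence
Example: existence (exist + -ence)
Meaning = state of


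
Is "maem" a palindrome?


Word: "maem"
Reversed: "meam"
Forward == Backward? maem != meam
Palindrome = No


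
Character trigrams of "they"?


Word: "they" (length 4)
Number of trigrams = 4 - 3 + 1 = 2
  Position 0: "the"
  Position 1: "hey"
Trigrams = "the", "hey"


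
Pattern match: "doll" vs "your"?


Pattern of "doll": [0, 1, 2, 2]
Pattern of "your": [0, 1, 2, 3]
Patterns do not match
Same pattern = No


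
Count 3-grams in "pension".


Word: "pension" (length 7)
Number of 3-grams = length - 3 + 1 = 7 - 3 + 1
= 5


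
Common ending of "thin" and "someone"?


Word 1: "thin"
Word 2: "someone"
Comparing from end:
  Pos -1: 'n' != 'e' (stop)
LCS = "" (length 0)


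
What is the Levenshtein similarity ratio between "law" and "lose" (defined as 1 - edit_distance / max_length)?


Word 1: "law" (length 3)
Word 2: "lose" (length 4)
One optimal edit sequence:
  1. keep 'l'
  2. insert 'o'  (+1)
  3. substitute 'a' -> 's'  (+1)
  4. substitute 'w' -> 'e'  (+1)
Edit distance = 3
Max length = max(3, 4) = 4
Similarity = 1 - 3/4
= 0.2500


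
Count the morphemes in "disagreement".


Word: "disagreement"
Morphemes: dis- | agree | -ment
Each morpheme carries meaning
= 3 morphemes


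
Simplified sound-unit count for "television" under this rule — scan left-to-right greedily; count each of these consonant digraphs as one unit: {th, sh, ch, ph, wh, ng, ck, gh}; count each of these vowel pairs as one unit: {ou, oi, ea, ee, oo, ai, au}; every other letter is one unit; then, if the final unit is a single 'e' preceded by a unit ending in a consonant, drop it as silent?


Word: "television" (10 letters)
Left-to-right scan:
  1. 't' (letter)
  2. 'e' (letter)
  3. 'l' (letter)
  4. 'e' (letter)
  5. 'v' (letter)
  6. 'i' (letter)
  7. 's' (letter)
  8. 'i' (letter)
  9. 'o' (letter)
  10. 'n' (letter)
Units from scan: 10
Sound units = 10 units


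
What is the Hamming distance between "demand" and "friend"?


Comparing character by character (same length = 6):
  Pos 0: 'd' vs 'f' !=
  Pos 1: 'e' vs 'r' !=
  Pos 2: 'm' vs 'i' !=
  Pos 3: 'a' vs 'e' !=
  Pos 4: 'n' vs 'n' =
  Pos 5: 'd' vs 'd' =
Hamming distance = 4


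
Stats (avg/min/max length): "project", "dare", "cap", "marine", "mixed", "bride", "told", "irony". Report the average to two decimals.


Lengths: "project"=7, "dare"=4, "cap"=3, "marine"=6, "mixed"=5, "bride"=5, "told"=4, "irony"=5
Sum = 39, Count = 8
Average = 39/8 = 4.88
= avg=4.88, min=3, max=7


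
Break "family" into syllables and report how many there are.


Word: "family"
Syllable breakdown: fam-i-ly
Counting: 3 parts
= 3 syllables


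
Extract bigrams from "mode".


Word: "mode" (length 4)
Number of bigrams = 4 - 2 + 1 = 3
  Position 0: "mo"
  Position 1: "od"
  Position 2: "de"
Bigrams = "mo", "od", "de"


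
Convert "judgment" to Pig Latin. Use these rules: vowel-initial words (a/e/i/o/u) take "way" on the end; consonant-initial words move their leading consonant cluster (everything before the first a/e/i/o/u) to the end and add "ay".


Word: "judgment"
Starts with consonant(s) → move to end, add 'ay'
Consonant cluster: "j"
Pig Latin = "udgmentjay"


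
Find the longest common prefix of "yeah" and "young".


Word 1: "yeah"
Word 2: "young"
Comparing from start:
  Pos 0: 'y' == 'y'
  Pos 1: 'e' != 'o' (stop)
LCP = "y" (length 1)


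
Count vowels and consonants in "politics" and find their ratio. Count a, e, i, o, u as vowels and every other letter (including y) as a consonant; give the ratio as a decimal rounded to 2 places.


Word: "politics"
Vowels (a,e,i,o,u): 3
Consonants: 5
Ratio = 3/5
= 0.60


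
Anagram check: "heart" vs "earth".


Word 1: "heart" → sorted: aehrt
Word 2: "earth" → sorted: aehrt
Same letters? aehrt == aehrt
Anagram = Yes


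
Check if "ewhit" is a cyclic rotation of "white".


Word: "white", Candidate: "ewhit"
Method: check if candidate is substring of word+word
"whitewhite" contains "ewhit"? Yes
Is rotation = Yes


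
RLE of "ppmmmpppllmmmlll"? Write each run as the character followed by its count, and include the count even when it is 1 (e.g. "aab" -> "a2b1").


String: "ppmmmpppllmmmlll"
Scanning for consecutive runs:
  'p' x 2
  'm' x 3
  'p' x 3
  'l' x 2
  'm' x 3
  'l' x 3
RLE = "p2m3p3l2m3l3"


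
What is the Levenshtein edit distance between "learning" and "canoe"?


Word 1: "learning" (length 8)
Word 2: "canoe" (length 5)
One optimal edit sequence (insert/delete/substitute each cost 1):
  1. delete 'l'  (+1)
  2. substitute 'e' -> 'c'  (+1)
  3. keep 'a'
  4. delete 'r'  (+1)
  5. keep 'n'
  6. delete 'i'  (+1)
  7. substitute 'n' -> 'o'  (+1)
  8. substitute 'g' -> 'e'  (+1)
Total edit operations: 6
Edit distance = 6


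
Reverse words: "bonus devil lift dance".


Original: "bonus devil lift dance"
Words (1..n): bonus | devil | lift | dance
Reversed (n..1): dance | lift | devil | bonus
Result = "dance lift devil bonus"


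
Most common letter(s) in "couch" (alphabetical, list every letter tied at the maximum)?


Word: "couch"
Letter counts:
  'c': 2
  'h': 1
  'o': 1
  'u': 1
Maximum count = 2
Most frequent = 'c' (2 times each)


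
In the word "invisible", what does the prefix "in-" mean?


Prefix: in-
Example: invisible (in- + visible)
Meaning = not / into


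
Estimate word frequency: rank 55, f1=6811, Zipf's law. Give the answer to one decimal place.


Zipf's law: f(r) = f(1) / r
f(1) = 6811
f(55) = 6811 / 55
= 123.8 occurrences


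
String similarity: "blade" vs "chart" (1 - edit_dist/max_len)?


Word 1: "blade" (length 5)
Word 2: "chart" (length 5)
One optimal edit sequence:
  1. substitute 'b' -> 'c'  (+1)
  2. substitute 'l' -> 'h'  (+1)
  3. keep 'a'
  4. substitute 'd' -> 'r'  (+1)
  5. substitute 'e' -> 't'  (+1)
Edit distance = 4
Max length = max(5, 5) = 5
Similarity = 1 - 4/5
= 0.2000


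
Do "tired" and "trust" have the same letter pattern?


Pattern of "tired": [0, 1, 2, 3, 4]
Pattern of "trust": [0, 1, 2, 3, 0]
Patterns do not match
Same pattern = No


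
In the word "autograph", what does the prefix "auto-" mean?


Prefix: auto-
As in: autograph -> auto- + graph
Meaning = self


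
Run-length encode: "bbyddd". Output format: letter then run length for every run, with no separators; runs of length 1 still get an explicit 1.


String: "bbyddd"
Scanning for consecutive runs:
  'b' x 2
  'y' x 1
  'd' x 3
RLE = "b2y1d3"


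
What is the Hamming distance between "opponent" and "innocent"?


Comparing character by character (same length = 8):
  Pos 0: 'o' vs 'i' !=
  Pos 1: 'p' vs 'n' !=
  Pos 2: 'p' vs 'n' !=
  Pos 3: 'o' vs 'o' =
  Pos 4: 'n' vs 'c' !=
  Pos 5: 'e' vs 'e' =
  Pos 6: 'n' vs 'n' =
  Pos 7: 't' vs 't' =
Hamming distance = 4


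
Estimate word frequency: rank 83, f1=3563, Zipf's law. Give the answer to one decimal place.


Zipf's law: f(r) = f(1) / r
f(1) = 3563
f(83) = 3563 / 83
= 42.9 occurrences


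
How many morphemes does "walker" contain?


Word: "walker"
Morphemes: walk + -er
Each morpheme carries meaning
= 2 morphemes


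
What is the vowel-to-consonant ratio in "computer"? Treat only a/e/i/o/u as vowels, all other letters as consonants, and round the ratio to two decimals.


Word: "computer"
Vowels (a,e,i,o,u): 3
Consonants: 5
Ratio = 3/5
= 0.60


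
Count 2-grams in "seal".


Word: "seal" (length 4)
Number of 2-grams = length - 2 + 1 = 4 - 2 + 1
= 3


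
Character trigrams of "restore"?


Word: "restore" (length 7)
Number of trigrams = 7 - 3 + 1 = 5
  Position 0: "res"
  Position 1: "est"
  Position 2: "sto"
  Position 3: "tor"
  Position 4: "ore"
Trigrams = "res", "est", "sto", "tor", "ore"


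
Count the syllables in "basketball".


Word: "basketball"
Syllable breakdown: bas / ket / ball
Counting: 3 parts
= 3 syllables


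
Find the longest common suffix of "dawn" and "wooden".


Word 1: "dawn"
Word 2: "wooden"
Comparing from end:
  Pos -1: 'n' == 'n'
  Pos -2: 'w' != 'e' (stop)
LCS = "n" (length 1)


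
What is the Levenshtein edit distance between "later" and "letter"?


Word 1: "later" (length 5)
Word 2: "letter" (length 6)
One optimal edit sequence (insert/delete/substitute each cost 1):
  1. keep 'l'
  2. insert 'e'  (+1)
  3. substitute 'a' -> 't'  (+1)
  4. keep 't'
  5. keep 'e'
  6. keep 'r'
Total edit operations: 2
Edit distance = 2


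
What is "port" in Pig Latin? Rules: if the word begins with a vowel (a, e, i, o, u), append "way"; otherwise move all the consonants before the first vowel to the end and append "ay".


Word: "port"
Starts with consonant(s) → move to end, add 'ay'
Consonant cluster: "p"
Pig Latin = "ortpay"


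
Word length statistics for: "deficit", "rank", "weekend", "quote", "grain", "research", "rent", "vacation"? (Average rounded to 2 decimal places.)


Lengths: "deficit"=7, "rank"=4, "weekend"=7, "quote"=5, "grain"=5, "research"=8, "rent"=4, "vacation"=8
Sum = 48, Count = 8
Average = 48/8 = 6.00
= avg=6.00, min=4, max=8


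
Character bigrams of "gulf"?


Word: "gulf" (length 4)
Number of bigrams = 4 - 2 + 1 = 3
  Position 0: "gu"
  Position 1: "ul"
  Position 2: "lf"
Bigrams = "gu", "ul", "lf"


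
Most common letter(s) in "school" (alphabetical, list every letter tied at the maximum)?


Word: "school"
Letter counts:
  'c': 1
  'h': 1
  'l': 1
  'o': 2
  's': 1
Maximum count = 2
Most frequent = 'o' (2 times each)


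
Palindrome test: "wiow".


Word: "wiow"
Reversed: "woiw"
Forward == Backward? wiow != woiw
Palindrome = No


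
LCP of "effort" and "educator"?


Word 1: "effort"
Word 2: "educator"
Comparing from start:
  Pos 0: 'e' == 'e'
  Pos 1: 'f' != 'd' (stop)
LCP = "e" (length 1)


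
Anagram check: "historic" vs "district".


Word 1: "historic" → sorted: chiiorst
Word 2: "district" → sorted: cdiirstt
Same letters? chiiorst != cdiirstt
Anagram = No


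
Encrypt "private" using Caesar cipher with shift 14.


Word: "private"
Shift: 14
Each letter → (letter + shift) mod 26:
  'p' (15) + 14 = 3 → 'd'
  'r' (17) + 14 = 5 → 'f'
  'i' (8) + 14 = 22 → 'w'
  'v' (21) + 14 = 9 → 'j'
  'a' (0) + 14 = 14 → 'o'
  't' (19) + 14 = 7 → 'h'
  'e' (4) + 14 = 18 → 's'
Result = "dfwjohs"


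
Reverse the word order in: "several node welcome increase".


Original: "several node welcome increase"
Words (1..n): several | node | welcome | increase
Reversed (n..1): increase | welcome | node | several
Result = "increase welcome node several"


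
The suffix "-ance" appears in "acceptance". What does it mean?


Suffix: -ance
Example: acceptance = accept + -ance
Meaning = state of


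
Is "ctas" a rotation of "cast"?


Word: "cast", Candidate: "ctas"
Method: check if candidate is substring of word+word
"castcast" contains "ctas"? No
Is rotation = No


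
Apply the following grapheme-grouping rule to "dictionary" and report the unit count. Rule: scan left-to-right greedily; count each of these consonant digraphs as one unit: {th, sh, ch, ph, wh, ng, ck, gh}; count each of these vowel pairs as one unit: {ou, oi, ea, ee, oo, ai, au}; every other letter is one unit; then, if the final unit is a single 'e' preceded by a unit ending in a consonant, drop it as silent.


Word: "dictionary" (10 letters)
Left-to-right scan:
  1. 'd' (letter)
  2. 'i' (letter)
  3. 'c' (letter)
  4. 't' (letter)
  5. 'i' (letter)
  6. 'o' (letter)
  7. 'n' (letter)
  8. 'a' (letter)
  9. 'r' (letter)
  10. 'y' (letter)
Units from scan: 10
Sound units = 10 units


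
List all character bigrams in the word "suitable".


Word: "suitable" (length 8)
Number of bigrams = 8 - 2 + 1 = 7
  Position 0: "su"
  Position 1: "ui"
  Position 2: "it"
  Position 3: "ta"
  Position 4: "ab"
  Position 5: "bl"
  Position 6: "le"
Bigrams = "su", "ui", "it", "ta", "ab", "bl", "le"


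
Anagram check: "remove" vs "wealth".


Word 1: "remove" → sorted: eemorv
Word 2: "wealth" → sorted: aehltw
Same letters? eemorv != aehltw
Anagram = No


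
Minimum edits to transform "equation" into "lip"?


Word 1: "equation" (length 8)
Word 2: "lip" (length 3)
One optimal edit sequence (insert/delete/substitute each cost 1):
  1. delete 'e'  (+1)
  2. delete 'q'  (+1)
  3. delete 'u'  (+1)
  4. delete 'a'  (+1)
  5. substitute 't' -> 'l'  (+1)
  6. keep 'i'
  7. delete 'o'  (+1)
  8. substitute 'n' -> 'p'  (+1)
Total edit operations: 7
Edit distance = 7


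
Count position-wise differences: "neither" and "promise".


Comparing character by character (same length = 7):
  Pos 0: 'n' vs 'p' !=
  Pos 1: 'e' vs 'r' !=
  Pos 2: 'i' vs 'o' !=
  Pos 3: 't' vs 'm' !=
  Pos 4: 'h' vs 'i' !=
  Pos 5: 'e' vs 's' !=
  Pos 6: 'r' vs 'e' !=
Hamming distance = 7


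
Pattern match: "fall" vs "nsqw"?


Pattern of "fall": [0, 1, 2, 2]
Pattern of "nsqw": [0, 1, 2, 3]
Patterns do not match
Same pattern = No


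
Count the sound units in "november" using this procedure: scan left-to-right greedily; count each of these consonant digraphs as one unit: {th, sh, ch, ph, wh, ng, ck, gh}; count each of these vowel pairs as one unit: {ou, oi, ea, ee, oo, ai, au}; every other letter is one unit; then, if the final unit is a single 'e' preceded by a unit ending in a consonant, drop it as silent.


Word: "november" (8 letters)
Left-to-right scan:
  1. 'n' (letter)
  2. 'o' (letter)
  3. 'v' (letter)
  4. 'e' (letter)
  5. 'm' (letter)
  6. 'b' (letter)
  7. 'e' (letter)
  8. 'r' (letter)
Units from scan: 8
Sound units = 8 units


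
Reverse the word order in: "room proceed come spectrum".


Original: "room proceed come spectrum"
Words (1..n): room | proceed | come | spectrum
Reversed (n..1): spectrum | come | proceed | room
Result = "spectrum come proceed room"


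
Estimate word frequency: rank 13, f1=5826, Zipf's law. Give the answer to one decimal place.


Zipf's law: f(r) = f(1) / r
f(1) = 5826
f(13) = 5826 / 13
= 448.2 occurrences


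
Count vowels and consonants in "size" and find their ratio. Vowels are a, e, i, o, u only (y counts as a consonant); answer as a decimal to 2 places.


Word: "size"
Vowels (a,e,i,o,u): 2
Consonants: 2
Ratio = 2/2
= 1.00


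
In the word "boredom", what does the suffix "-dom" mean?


Suffix: -dom
As in: boredom -> bore + -dom
Meaning = state / realm


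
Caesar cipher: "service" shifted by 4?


Word: "service"
Shift: 4
Each letter → (letter + shift) mod 26:
  's' (18) + 4 = 22 → 'w'
  'e' (4) + 4 = 8 → 'i'
  'r' (17) + 4 = 21 → 'v'
  'v' (21) + 4 = 25 → 'z'
  'i' (8) + 4 = 12 → 'm'
  'c' (2) + 4 = 6 → 'g'
  'e' (4) + 4 = 8 → 'i'
Result = "wivzmgi"


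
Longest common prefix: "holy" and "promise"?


Word 1: "holy"
Word 2: "promise"
Comparing from start:
  Pos 0: 'h' != 'p' (stop)
LCP = "" (length 0)


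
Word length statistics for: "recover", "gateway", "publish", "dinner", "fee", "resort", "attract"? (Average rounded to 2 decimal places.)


Lengths: "recover"=7, "gateway"=7, "publish"=7, "dinner"=6, "fee"=3, "resort"=6, "attract"=7
Sum = 43, Count = 7
Average = 43/7 = 6.14
= avg=6.14, min=3, max=7


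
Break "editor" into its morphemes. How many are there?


Word: "editor"
Morphemes: edit | -or
Each morpheme carries meaning
= 2 morphemes


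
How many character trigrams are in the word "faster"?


Word: "faster" (length 6)
Number of 3-grams = length - 3 + 1 = 6 - 3 + 1
= 4


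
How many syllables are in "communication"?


Word: "communication"
Syllable breakdown: com-mu-ni-ca-tion
Counting: 5 parts
= 5 syllables


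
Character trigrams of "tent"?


Word: "tent" (length 4)
Number of trigrams = 4 - 3 + 1 = 2
  Position 0: "ten"
  Position 1: "ent"
Trigrams = "ten", "ent"


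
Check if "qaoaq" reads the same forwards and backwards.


Word: "qaoaq"
Reversed: "qaoaq"
Forward == Backward? qaoaq == qaoaq
Palindrome = Yes


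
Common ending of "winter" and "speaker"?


Word 1: "winter"
Word 2: "speaker"
Comparing from end:
  Pos -1: 'r' == 'r'
  Pos -2: 'e' == 'e'
  Pos -3: 't' != 'k' (stop)
LCS = "er" (length 2)


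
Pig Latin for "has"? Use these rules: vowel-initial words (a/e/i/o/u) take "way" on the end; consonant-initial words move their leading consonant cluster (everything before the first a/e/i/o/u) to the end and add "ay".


Word: "has"
Starts with consonant(s) → move to end, add 'ay'
Consonant cluster: "h"
Pig Latin = "ashay"


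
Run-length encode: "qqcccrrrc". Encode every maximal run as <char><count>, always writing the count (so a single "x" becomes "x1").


String: "qqcccrrrc"
Scanning for consecutive runs:
  'q' x 2
  'c' x 3
  'r' x 3
  'c' x 1
RLE = "q2c3r3c1"


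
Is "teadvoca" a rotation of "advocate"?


Word: "advocate", Candidate: "teadvoca"
Method: check if candidate is substring of word+word
"advocateadvocate" contains "teadvoca"? Yes
Is rotation = Yes


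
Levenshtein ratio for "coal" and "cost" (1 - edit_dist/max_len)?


Word 1: "coal" (length 4)
Word 2: "cost" (length 4)
One optimal edit sequence:
  1. keep 'c'
  2. keep 'o'
  3. substitute 'a' -> 's'  (+1)
  4. substitute 'l' -> 't'  (+1)
Edit distance = 2
Max length = max(4, 4) = 4
Similarity = 1 - 2/4
= 0.5000


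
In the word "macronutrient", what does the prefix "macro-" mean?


Prefix: macro-
As in: macronutrient -> macro- + nutrient
Meaning = large


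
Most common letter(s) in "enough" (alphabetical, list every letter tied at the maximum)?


Word: "enough"
Letter counts:
  'e': 1
  'g': 1
  'h': 1
  'n': 1
  'o': 1
  'u': 1
Maximum count = 1
Most frequent = 'e', 'g', 'h', 'n', 'o', 'u' (1 time each)


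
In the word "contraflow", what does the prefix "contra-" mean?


Prefix: contra-
As in: contraflow -> contra- + flow
Meaning = against


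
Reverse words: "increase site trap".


Original: "increase site trap"
Words (1..n): increase | site | trap
Reversed (n..1): trap | site | increase
Result = "trap site increase"


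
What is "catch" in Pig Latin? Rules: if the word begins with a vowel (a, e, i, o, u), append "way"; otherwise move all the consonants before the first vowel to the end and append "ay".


Word: "catch"
Starts with consonant(s) → move to end, add 'ay'
Consonant cluster: "c"
Pig Latin = "atchcay"


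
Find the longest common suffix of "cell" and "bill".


Word 1: "cell"
Word 2: "bill"
Comparing from end:
  Pos -1: 'l' == 'l'
  Pos -2: 'l' == 'l'
  Pos -3: 'e' != 'i' (stop)
LCS = "ll" (length 2)


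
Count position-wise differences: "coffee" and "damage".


Comparing character by character (same length = 6):
  Pos 0: 'c' vs 'd' !=
  Pos 1: 'o' vs 'a' !=
  Pos 2: 'f' vs 'm' !=
  Pos 3: 'f' vs 'a' !=
  Pos 4: 'e' vs 'g' !=
  Pos 5: 'e' vs 'e' =
Hamming distance = 5


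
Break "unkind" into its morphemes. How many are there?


Word: "unkind"
Morphemes: un- / kind
Each morpheme carries meaning
= 2 morphemes


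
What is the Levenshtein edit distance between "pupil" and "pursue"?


Word 1: "pupil" (length 5)
Word 2: "pursue" (length 6)
One optimal edit sequence (insert/delete/substitute each cost 1):
  1. keep 'p'
  2. keep 'u'
  3. insert 'r'  (+1)
  4. substitute 'p' -> 's'  (+1)
  5. substitute 'i' -> 'u'  (+1)
  6. substitute 'l' -> 'e'  (+1)
Total edit operations: 4
Edit distance = 4


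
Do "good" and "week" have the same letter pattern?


Pattern of "good": [0, 1, 1, 2]
Pattern of "week": [0, 1, 1, 2]
Patterns match
Same pattern = Yes


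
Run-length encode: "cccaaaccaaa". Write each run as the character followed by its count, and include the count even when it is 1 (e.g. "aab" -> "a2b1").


String: "cccaaaccaaa"
Scanning for consecutive runs:
  'c' x 3
  'a' x 3
  'c' x 2
  'a' x 3
RLE = "c3a3c2a3"


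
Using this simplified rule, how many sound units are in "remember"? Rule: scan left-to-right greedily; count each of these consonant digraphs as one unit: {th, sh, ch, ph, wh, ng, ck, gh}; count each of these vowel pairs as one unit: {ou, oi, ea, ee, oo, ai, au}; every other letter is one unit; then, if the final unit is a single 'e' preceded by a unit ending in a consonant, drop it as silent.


Word: "remember" (8 letters)
Left-to-right scan:
  1. 'r' (letter)
  2. 'e' (letter)
  3. 'm' (letter)
  4. 'e' (letter)
  5. 'm' (letter)
  6. 'b' (letter)
  7. 'e' (letter)
  8. 'r' (letter)
Units from scan: 8
Sound units = 8 units


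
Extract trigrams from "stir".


Word: "stir" (length 4)
Number of trigrams = 4 - 3 + 1 = 2
  Position 0: "sti"
  Position 1: "tir"
Trigrams = "sti", "tir"


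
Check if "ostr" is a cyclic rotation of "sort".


Word: "sort", Candidate: "ostr"
Method: check if candidate is substring of word+word
"sortsort" contains "ostr"? No
Is rotation = No


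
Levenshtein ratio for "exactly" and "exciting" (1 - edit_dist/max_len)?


Word 1: "exactly" (length 7)
Word 2: "exciting" (length 8)
One optimal edit sequence:
  1. keep 'e'
  2. keep 'x'
  3. substitute 'a' -> 'c'  (+1)
  4. substitute 'c' -> 'i'  (+1)
  5. keep 't'
  6. insert 'i'  (+1)
  7. substitute 'l' -> 'n'  (+1)
  8. substitute 'y' -> 'g'  (+1)
Edit distance = 5
Max length = max(7, 8) = 8
Similarity = 1 - 5/8
= 0.3750


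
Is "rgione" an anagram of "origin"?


Word 1: "origin" → sorted: giinor
Word 2: "rgione" → sorted: eginor
Same letters? giinor != eginor
Anagram = No


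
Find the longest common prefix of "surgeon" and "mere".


Word 1: "surgeon"
Word 2: "mere"
Comparing from start:
  Pos 0: 's' != 'm' (stop)
LCP = "" (length 0)


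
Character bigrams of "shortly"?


Word: "shortly" (length 7)
Number of bigrams = 7 - 2 + 1 = 6
  Position 0: "sh"
  Position 1: "ho"
  Position 2: "or"
  Position 3: "rt"
  Position 4: "tl"
  Position 5: "ly"
Bigrams = "sh", "ho", "or", "rt", "tl", "ly"


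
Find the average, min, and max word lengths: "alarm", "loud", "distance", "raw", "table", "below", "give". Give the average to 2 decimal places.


Lengths: "alarm"=5, "loud"=4, "distance"=8, "raw"=3, "table"=5, "below"=5, "give"=4
Sum = 34, Count = 7
Average = 34/7 = 4.86
= avg=4.86, min=3, max=8


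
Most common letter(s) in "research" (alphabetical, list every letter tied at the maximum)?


Word: "research"
Letter counts:
  'a': 1
  'c': 1
  'e': 2
  'h': 1
  'r': 2
  's': 1
Maximum count = 2
Most frequent = 'e', 'r' (2 times each)


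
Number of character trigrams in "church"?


Word: "church" (length 6)
Number of 3-grams = length - 3 + 1 = 6 - 3 + 1
= 4


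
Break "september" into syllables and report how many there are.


Word: "september"
Syllable breakdown: sep / tem / ber
Counting: 3 parts
= 3 syllables


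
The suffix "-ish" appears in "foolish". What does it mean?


Suffix: -ish
As in: foolish -> fool + -ish
Meaning = somewhat / having the qualities of


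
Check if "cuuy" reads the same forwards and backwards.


Word: "cuuy"
Reversed: "yuuc"
Forward == Backward? cuuy != yuuc
Palindrome = No


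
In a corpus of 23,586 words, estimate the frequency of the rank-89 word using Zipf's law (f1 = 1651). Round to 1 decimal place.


Zipf's law: f(r) = f(1) / r
f(1) = 1651
f(89) = 1651 / 89
= 18.6 occurrences


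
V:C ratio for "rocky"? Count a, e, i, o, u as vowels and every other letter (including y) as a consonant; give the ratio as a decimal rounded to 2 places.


Word: "rocky"
Vowels (a,e,i,o,u): 1
Consonants: 4
Ratio = 1/4
= 0.25


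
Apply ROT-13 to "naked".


Word: "naked"
Shift: 13
Each letter → (letter + shift) mod 26:
  'n' (13) + 13 = 0 → 'a'
  'a' (0) + 13 = 13 → 'n'
  'k' (10) + 13 = 23 → 'x'
  'e' (4) + 13 = 17 → 'r'
  'd' (3) + 13 = 16 → 'q'
Result = "anxrq"


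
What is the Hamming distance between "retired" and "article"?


Comparing character by character (same length = 7):
  Pos 0: 'r' vs 'a' !=
  Pos 1: 'e' vs 'r' !=
  Pos 2: 't' vs 't' =
  Pos 3: 'i' vs 'i' =
  Pos 4: 'r' vs 'c' !=
  Pos 5: 'e' vs 'l' !=
  Pos 6: 'd' vs 'e' !=
Hamming distance = 5


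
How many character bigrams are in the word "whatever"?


Word: "whatever" (length 8)
Number of 2-grams = length - 2 + 1 = 8 - 2 + 1
= 7


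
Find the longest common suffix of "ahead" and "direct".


Word 1: "ahead"
Word 2: "direct"
Comparing from end:
  Pos -1: 'd' != 't' (stop)
LCS = "" (length 0)


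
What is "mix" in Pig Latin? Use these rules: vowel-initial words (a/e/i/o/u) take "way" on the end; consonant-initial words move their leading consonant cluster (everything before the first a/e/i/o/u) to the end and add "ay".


Word: "mix"
Starts with consonant(s) → move to end, add 'ay'
Consonant cluster: "m"
Pig Latin = "ixmay"


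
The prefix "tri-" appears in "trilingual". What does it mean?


Prefix: tri-
Example: trilingual = tri- + lingual
Meaning = three


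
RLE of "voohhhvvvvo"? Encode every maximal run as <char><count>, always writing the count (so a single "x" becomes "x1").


String: "voohhhvvvvo"
Scanning for consecutive runs:
  'v' x 1
  'o' x 2
  'h' x 3
  'v' x 4
  'o' x 1
RLE = "v1o2h3v4o1"


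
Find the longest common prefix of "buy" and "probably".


Word 1: "buy"
Word 2: "probably"
Comparing from start:
  Pos 0: 'b' != 'p' (stop)
LCP = "" (length 0)


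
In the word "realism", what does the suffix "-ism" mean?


Suffix: -ism
Example: realism (real + -ism)
Meaning = belief / practice


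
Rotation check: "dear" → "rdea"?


Word: "dear", Candidate: "rdea"
Method: check if candidate is substring of word+word
"deardear" contains "rdea"? Yes
Is rotation = Yes


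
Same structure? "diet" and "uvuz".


Pattern of "diet": [0, 1, 2, 3]
Pattern of "uvuz": [0, 1, 0, 2]
Patterns do not match
Same pattern = No


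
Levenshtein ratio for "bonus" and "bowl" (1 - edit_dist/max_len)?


Word 1: "bonus" (length 5)
Word 2: "bowl" (length 4)
One optimal edit sequence:
  1. keep 'b'
  2. keep 'o'
  3. delete 'n'  (+1)
  4. substitute 'u' -> 'w'  (+1)
  5. substitute 's' -> 'l'  (+1)
Edit distance = 3
Max length = max(5, 4) = 5
Similarity = 1 - 3/5
= 0.4000


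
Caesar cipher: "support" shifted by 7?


Word: "support"
Shift: 7
Each letter → (letter + shift) mod 26:
  's' (18) + 7 = 25 → 'z'
  'u' (20) + 7 = 1 → 'b'
  'p' (15) + 7 = 22 → 'w'
  'p' (15) + 7 = 22 → 'w'
  'o' (14) + 7 = 21 → 'v'
  'r' (17) + 7 = 24 → 'y'
  't' (19) + 7 = 0 → 'a'
Result = "zbwwvya"


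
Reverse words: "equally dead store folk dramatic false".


Original: "equally dead store folk dramatic false"
Words (1..n): equally | dead | store | folk | dramatic | false
Reversed (n..1): false | dramatic | folk | store | dead | equally
Result = "false dramatic folk store dead equally"


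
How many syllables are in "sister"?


Word: "sister"
Syllable breakdown: sis · ter
Counting: 2 parts
= 2 syllables


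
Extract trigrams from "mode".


Word: "mode" (length 4)
Number of trigrams = 4 - 3 + 1 = 2
  Position 0: "mod"
  Position 1: "ode"
Trigrams = "mod", "ode"


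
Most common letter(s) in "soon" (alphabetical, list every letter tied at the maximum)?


Word: "soon"
Letter counts:
  'n': 1
  'o': 2
  's': 1
Maximum count = 2
Most frequent = 'o' (2 times each)


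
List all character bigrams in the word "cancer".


Word: "cancer" (length 6)
Number of bigrams = 6 - 2 + 1 = 5
  Position 0: "ca"
  Position 1: "an"
  Position 2: "nc"
  Position 3: "ce"
  Position 4: "er"
Bigrams = "ca", "an", "nc", "ce", "er"


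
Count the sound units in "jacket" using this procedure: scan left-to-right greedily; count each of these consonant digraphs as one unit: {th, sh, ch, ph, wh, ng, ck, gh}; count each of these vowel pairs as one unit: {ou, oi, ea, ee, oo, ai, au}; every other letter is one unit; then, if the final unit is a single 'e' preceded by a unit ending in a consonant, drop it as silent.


Word: "jacket" (6 letters)
Left-to-right scan:
  [1] 'j' (letter)
  [2] 'a' (letter)
  [3] 'ck' (digraph)
  [4] 'e' (letter)
  [5] 't' (letter)
Units from scan: 5
Sound units = 5 units


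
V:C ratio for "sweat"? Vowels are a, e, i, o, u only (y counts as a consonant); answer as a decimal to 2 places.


Word: "sweat"
Vowels (a,e,i,o,u): 2
Consonants: 3
Ratio = 2/3
= 0.67


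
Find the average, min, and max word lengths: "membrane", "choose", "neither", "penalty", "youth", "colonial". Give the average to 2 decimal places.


Lengths: "membrane"=8, "choose"=6, "neither"=7, "penalty"=7, "youth"=5, "colonial"=8
Sum = 41, Count = 6
Average = 41/6 = 6.83
= avg=6.83, min=5, max=8


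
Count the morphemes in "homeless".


Word: "homeless"
Morphemes: home | -less
Each morpheme carries meaning
= 2 morphemes


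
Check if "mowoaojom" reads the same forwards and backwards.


Word: "mowoaojom"
Reversed: "mojoaowom"
Forward == Backward? mowoaojom != mojoaowom
Palindrome = No


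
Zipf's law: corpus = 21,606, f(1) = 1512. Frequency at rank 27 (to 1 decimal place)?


Zipf's law: f(r) = f(1) / r
f(1) = 1512
f(27) = 1512 / 27
= 56.0 occurrences


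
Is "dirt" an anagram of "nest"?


Word 1: "nest" → sorted: enst
Word 2: "dirt" → sorted: dirt
Same letters? enst != dirt
Anagram = No


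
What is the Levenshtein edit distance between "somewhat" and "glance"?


Word 1: "somewhat" (length 8)
Word 2: "glance" (length 6)
One optimal edit sequence (insert/delete/substitute each cost 1):
  1. delete 's'  (+1)
  2. delete 'o'  (+1)
  3. substitute 'm' -> 'g'  (+1)
  4. substitute 'e' -> 'l'  (+1)
  5. substitute 'w' -> 'a'  (+1)
  6. substitute 'h' -> 'n'  (+1)
  7. substitute 'a' -> 'c'  (+1)
  8. substitute 't' -> 'e'  (+1)
Total edit operations: 8
Edit distance = 8


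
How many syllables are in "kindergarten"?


Word: "kindergarten"
Syllable breakdown: kin · der · gar · ten
Counting: 4 parts
= 4 syllables


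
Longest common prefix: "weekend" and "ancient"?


Word 1: "weekend"
Word 2: "ancient"
Comparing from start:
  Pos 0: 'w' != 'a' (stop)
LCP = "" (length 0)


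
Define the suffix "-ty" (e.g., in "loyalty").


Suffix: -ty
As in: loyalty -> loyal + -ty
Meaning = quality of


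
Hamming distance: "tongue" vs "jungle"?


Comparing character by character (same length = 6):
  Pos 0: 't' vs 'j' !=
  Pos 1: 'o' vs 'u' !=
  Pos 2: 'n' vs 'n' =
  Pos 3: 'g' vs 'g' =
  Pos 4: 'u' vs 'l' !=
  Pos 5: 'e' vs 'e' =
Hamming distance = 3


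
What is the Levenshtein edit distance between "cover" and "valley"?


Word 1: "cover" (length 5)
Word 2: "valley" (length 6)
One optimal edit sequence (insert/delete/substitute each cost 1):
  1. insert 'v'  (+1)
  2. substitute 'c' -> 'a'  (+1)
  3. substitute 'o' -> 'l'  (+1)
  4. substitute 'v' -> 'l'  (+1)
  5. keep 'e'
  6. substitute 'r' -> 'y'  (+1)
Total edit operations: 5
Edit distance = 5


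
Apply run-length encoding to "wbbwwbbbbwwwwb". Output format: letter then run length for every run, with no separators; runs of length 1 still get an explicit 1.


String: "wbbwwbbbbwwwwb"
Scanning for consecutive runs:
  'w' x 1
  'b' x 2
  'w' x 2
  'b' x 4
  'w' x 4
  'b' x 1
RLE = "w1b2w2b4w4b1"


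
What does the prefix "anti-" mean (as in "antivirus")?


Prefix: anti-
As in: antivirus -> anti- + virus
Meaning = against


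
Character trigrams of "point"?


Word: "point" (length 5)
Number of trigrams = 5 - 3 + 1 = 3
  Position 0: "poi"
  Position 1: "oin"
  Position 2: "int"
Trigrams = "poi", "oin", "int"


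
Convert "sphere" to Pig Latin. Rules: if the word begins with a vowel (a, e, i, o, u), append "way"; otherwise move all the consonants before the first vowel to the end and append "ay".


Word: "sphere"
Starts with consonant(s) → move to end, add 'ay'
Consonant cluster: "sph"
Pig Latin = "eresphay"


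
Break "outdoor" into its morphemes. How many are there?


Word: "outdoor"
Morphemes: out- | door
Each morpheme carries meaning
= 2 morphemes


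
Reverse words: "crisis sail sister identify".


Original: "crisis sail sister identify"
Words (1..n): crisis | sail | sister | identify
Reversed (n..1): identify | sister | sail | crisis
Result = "identify sister sail crisis"
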